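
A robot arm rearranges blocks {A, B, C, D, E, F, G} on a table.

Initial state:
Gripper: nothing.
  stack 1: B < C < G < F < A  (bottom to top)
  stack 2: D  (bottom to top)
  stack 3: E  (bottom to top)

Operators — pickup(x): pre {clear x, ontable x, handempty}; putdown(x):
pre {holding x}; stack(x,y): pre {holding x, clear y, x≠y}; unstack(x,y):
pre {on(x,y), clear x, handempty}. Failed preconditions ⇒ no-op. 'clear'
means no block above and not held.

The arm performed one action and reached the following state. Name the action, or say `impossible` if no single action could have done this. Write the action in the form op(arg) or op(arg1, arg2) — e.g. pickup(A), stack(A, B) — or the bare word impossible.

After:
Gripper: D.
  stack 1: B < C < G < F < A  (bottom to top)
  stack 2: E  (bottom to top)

target: towers=[B/C/G/F/A; E] holding=D
         pickup(D) → towers=[B/C/G/F/A; E] holding=D  ← match
     unstack(A, F) → towers=[B/C/G/F; D; E] holding=A
         pickup(E) → towers=[B/C/G/F/A; D] holding=E

pickup(D)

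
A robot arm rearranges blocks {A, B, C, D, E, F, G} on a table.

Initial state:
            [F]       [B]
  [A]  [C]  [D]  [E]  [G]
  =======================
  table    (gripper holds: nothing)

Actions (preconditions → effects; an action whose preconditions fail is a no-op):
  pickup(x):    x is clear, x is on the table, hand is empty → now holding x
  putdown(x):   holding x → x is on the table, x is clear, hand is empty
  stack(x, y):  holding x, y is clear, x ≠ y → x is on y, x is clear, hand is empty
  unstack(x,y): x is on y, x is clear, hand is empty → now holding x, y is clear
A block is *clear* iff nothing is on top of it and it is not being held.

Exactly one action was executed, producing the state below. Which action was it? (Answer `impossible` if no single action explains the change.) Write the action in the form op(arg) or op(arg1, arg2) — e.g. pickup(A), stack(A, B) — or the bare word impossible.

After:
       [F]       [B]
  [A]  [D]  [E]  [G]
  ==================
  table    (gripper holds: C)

pickup(C)

target: towers=[A; D/F; E; G/B] holding=C
     unstack(B, G) → towers=[A; C; D/F; E; G] holding=B
     unstack(F, D) → towers=[A; C; D; E; G/B] holding=F
         pickup(A) → towers=[C; D/F; E; G/B] holding=A
         pickup(E) → towers=[A; C; D/F; G/B] holding=E
         pickup(C) → towers=[A; D/F; E; G/B] holding=C  ← match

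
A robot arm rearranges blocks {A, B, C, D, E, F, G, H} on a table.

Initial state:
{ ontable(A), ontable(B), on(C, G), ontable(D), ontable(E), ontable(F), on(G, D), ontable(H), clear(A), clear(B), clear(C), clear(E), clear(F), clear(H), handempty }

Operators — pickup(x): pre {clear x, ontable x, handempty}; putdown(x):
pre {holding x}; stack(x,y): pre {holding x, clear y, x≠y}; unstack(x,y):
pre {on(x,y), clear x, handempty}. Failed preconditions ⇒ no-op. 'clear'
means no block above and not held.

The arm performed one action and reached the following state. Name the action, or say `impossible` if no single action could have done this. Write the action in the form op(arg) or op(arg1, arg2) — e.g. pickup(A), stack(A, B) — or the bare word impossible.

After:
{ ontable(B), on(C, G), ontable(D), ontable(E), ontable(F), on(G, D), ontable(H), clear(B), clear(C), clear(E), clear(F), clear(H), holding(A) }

pickup(A)

target: towers=[B; D/G/C; E; F; H] holding=A
         pickup(A) → towers=[B; D/G/C; E; F; H] holding=A  ← match
         pickup(E) → towers=[A; B; D/G/C; F; H] holding=E
         pickup(H) → towers=[A; B; D/G/C; E; F] holding=H
         pickup(B) → towers=[A; D/G/C; E; F; H] holding=B
         pickup(F) → towers=[A; B; D/G/C; E; H] holding=F
     unstack(C, G) → towers=[A; B; D/G; E; F; H] holding=C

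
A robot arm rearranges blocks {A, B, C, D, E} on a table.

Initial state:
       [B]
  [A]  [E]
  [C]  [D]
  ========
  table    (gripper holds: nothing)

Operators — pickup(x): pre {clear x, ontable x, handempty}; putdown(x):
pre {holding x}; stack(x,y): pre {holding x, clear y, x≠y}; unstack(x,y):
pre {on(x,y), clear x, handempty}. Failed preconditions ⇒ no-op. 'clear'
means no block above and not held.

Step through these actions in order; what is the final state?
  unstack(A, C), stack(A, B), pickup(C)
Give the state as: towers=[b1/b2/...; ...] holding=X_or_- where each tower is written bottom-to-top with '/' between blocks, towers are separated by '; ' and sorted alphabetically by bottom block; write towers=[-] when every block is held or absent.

towers=[D/E/B/A] holding=C

step 1 (unstack(A, C)): towers=[C; D/E/B] holding=A
step 2 (stack(A, B)): towers=[C; D/E/B/A] holding=-
step 3 (pickup(C)): towers=[D/E/B/A] holding=C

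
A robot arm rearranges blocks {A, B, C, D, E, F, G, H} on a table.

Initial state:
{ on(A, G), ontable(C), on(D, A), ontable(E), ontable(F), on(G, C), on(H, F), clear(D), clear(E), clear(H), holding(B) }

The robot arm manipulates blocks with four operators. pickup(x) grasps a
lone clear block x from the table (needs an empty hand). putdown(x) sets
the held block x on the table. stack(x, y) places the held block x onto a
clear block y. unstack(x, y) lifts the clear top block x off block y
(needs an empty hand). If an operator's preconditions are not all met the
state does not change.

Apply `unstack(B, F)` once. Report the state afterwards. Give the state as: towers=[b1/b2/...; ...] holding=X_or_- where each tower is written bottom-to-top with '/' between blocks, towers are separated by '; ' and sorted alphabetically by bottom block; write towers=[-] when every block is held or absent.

towers=[C/G/A/D; E; F/H] holding=B

before: towers=[C/G/A/D; E; F/H] holding=B
pre[unstack(B, F)]: on(B,F) no, clear(B) no, handempty no
on(B,F), clear(B), handempty unmet → unstack(B, F) is a no-op
after:  towers=[C/G/A/D; E; F/H] holding=B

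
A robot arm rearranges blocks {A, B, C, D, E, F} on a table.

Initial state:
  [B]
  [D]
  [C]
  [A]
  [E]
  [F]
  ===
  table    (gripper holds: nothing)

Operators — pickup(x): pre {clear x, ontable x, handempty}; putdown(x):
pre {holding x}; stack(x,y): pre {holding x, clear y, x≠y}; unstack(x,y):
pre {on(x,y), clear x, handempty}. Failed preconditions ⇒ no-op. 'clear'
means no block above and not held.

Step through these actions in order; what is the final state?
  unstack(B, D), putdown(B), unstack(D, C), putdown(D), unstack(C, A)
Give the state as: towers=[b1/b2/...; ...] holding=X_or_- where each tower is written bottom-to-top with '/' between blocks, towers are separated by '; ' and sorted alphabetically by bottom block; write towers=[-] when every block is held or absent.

towers=[B; D; F/E/A] holding=C

step 1 (unstack(B, D)): towers=[F/E/A/C/D] holding=B
step 2 (putdown(B)): towers=[B; F/E/A/C/D] holding=-
step 3 (unstack(D, C)): towers=[B; F/E/A/C] holding=D
step 4 (putdown(D)): towers=[B; D; F/E/A/C] holding=-
step 5 (unstack(C, A)): towers=[B; D; F/E/A] holding=C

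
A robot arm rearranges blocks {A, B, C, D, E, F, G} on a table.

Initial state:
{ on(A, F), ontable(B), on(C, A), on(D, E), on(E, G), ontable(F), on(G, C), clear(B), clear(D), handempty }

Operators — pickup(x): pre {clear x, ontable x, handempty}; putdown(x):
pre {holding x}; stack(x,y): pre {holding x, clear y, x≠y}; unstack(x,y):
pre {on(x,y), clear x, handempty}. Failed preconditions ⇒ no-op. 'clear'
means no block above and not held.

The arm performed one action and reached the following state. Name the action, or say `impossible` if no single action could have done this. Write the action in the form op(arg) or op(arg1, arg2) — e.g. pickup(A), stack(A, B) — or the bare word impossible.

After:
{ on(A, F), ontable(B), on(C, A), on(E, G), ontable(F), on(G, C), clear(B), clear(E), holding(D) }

target: towers=[B; F/A/C/G/E] holding=D
         pickup(B) → towers=[F/A/C/G/E/D] holding=B
     unstack(D, E) → towers=[B; F/A/C/G/E] holding=D  ← match

unstack(D, E)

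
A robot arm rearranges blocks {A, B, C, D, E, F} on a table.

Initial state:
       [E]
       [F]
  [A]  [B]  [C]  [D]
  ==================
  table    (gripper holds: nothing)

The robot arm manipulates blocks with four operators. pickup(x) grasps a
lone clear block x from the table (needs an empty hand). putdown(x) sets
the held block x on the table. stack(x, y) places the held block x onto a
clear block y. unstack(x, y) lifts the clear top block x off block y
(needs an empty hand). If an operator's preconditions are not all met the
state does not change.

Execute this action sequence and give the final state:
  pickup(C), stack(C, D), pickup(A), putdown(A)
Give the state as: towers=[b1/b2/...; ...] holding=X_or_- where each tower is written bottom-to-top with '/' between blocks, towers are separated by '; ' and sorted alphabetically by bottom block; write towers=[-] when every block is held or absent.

step 1 (pickup(C)): towers=[A; B/F/E; D] holding=C
step 2 (stack(C, D)): towers=[A; B/F/E; D/C] holding=-
step 3 (pickup(A)): towers=[B/F/E; D/C] holding=A
step 4 (putdown(A)): towers=[A; B/F/E; D/C] holding=-

towers=[A; B/F/E; D/C] holding=-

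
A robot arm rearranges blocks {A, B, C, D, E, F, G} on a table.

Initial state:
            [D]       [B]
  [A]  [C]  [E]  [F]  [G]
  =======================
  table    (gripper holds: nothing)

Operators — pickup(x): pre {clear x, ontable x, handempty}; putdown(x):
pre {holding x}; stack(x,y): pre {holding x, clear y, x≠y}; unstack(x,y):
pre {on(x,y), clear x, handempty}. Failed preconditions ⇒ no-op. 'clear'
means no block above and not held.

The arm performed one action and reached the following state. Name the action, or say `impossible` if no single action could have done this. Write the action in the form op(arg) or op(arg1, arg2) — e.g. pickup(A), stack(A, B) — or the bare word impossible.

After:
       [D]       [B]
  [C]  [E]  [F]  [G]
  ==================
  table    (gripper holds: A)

pickup(A)

target: towers=[C; E/D; F; G/B] holding=A
     unstack(B, G) → towers=[A; C; E/D; F; G] holding=B
         pickup(F) → towers=[A; C; E/D; G/B] holding=F
     unstack(D, E) → towers=[A; C; E; F; G/B] holding=D
         pickup(A) → towers=[C; E/D; F; G/B] holding=A  ← match
         pickup(C) → towers=[A; E/D; F; G/B] holding=C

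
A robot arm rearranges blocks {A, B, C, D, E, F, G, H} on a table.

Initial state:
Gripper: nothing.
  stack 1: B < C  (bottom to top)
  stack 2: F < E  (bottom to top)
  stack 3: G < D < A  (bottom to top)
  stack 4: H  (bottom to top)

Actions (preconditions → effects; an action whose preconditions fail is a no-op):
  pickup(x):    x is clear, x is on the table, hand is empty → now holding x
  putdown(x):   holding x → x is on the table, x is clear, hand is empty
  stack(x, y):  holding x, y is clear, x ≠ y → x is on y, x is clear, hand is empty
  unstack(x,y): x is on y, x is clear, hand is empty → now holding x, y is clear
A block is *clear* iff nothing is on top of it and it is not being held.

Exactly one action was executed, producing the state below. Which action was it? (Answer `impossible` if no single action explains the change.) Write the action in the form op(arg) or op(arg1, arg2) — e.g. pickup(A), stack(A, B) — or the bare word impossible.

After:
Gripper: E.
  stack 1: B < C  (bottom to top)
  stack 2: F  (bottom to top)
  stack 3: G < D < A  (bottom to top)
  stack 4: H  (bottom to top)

unstack(E, F)

target: towers=[B/C; F; G/D/A; H] holding=E
     unstack(A, D) → towers=[B/C; F/E; G/D; H] holding=A
     unstack(E, F) → towers=[B/C; F; G/D/A; H] holding=E  ← match
         pickup(H) → towers=[B/C; F/E; G/D/A] holding=H
     unstack(C, B) → towers=[B; F/E; G/D/A; H] holding=C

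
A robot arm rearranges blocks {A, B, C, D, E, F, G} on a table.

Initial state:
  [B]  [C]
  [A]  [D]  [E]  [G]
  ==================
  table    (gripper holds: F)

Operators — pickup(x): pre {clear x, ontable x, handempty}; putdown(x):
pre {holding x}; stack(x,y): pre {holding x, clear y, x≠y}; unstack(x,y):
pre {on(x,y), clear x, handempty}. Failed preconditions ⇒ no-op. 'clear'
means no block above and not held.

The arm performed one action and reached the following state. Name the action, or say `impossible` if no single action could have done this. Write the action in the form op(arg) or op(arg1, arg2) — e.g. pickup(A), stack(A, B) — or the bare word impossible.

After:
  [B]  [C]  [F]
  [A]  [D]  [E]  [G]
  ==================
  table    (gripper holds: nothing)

target: towers=[A/B; D/C; E/F; G] holding=-
        putdown(F) → towers=[A/B; D/C; E; F; G] holding=-
       stack(F, B) → towers=[A/B/F; D/C; E; G] holding=-
       stack(F, G) → towers=[A/B; D/C; E; G/F] holding=-
       stack(F, E) → towers=[A/B; D/C; E/F; G] holding=-  ← match
       stack(F, C) → towers=[A/B; D/C/F; E; G] holding=-

stack(F, E)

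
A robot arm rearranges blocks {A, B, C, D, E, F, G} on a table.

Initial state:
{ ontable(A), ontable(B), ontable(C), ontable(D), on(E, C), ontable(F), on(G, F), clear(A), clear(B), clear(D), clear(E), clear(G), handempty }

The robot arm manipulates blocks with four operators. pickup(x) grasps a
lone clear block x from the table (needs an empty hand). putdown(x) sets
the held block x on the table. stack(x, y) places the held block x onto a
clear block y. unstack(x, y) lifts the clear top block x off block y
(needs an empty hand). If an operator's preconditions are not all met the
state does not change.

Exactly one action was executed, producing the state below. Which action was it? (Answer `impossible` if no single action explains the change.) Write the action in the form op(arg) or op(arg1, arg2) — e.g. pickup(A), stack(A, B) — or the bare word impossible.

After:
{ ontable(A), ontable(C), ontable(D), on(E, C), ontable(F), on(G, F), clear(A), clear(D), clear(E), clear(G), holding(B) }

target: towers=[A; C/E; D; F/G] holding=B
         pickup(B) → towers=[A; C/E; D; F/G] holding=B  ← match
     unstack(G, F) → towers=[A; B; C/E; D; F] holding=G
         pickup(D) → towers=[A; B; C/E; F/G] holding=D
         pickup(A) → towers=[B; C/E; D; F/G] holding=A
     unstack(E, C) → towers=[A; B; C; D; F/G] holding=E

pickup(B)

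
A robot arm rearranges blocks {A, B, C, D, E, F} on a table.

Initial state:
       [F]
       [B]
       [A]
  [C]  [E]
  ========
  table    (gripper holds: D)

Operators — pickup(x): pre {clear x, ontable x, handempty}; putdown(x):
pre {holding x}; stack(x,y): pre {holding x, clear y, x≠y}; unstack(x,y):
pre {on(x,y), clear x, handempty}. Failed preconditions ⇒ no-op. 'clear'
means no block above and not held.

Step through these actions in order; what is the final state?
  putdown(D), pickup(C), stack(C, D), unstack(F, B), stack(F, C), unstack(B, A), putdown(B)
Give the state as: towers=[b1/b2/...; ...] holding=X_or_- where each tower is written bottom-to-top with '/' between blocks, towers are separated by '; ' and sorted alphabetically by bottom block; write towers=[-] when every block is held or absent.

step 1 (putdown(D)): towers=[C; D; E/A/B/F] holding=-
step 2 (pickup(C)): towers=[D; E/A/B/F] holding=C
step 3 (stack(C, D)): towers=[D/C; E/A/B/F] holding=-
step 4 (unstack(F, B)): towers=[D/C; E/A/B] holding=F
step 5 (stack(F, C)): towers=[D/C/F; E/A/B] holding=-
step 6 (unstack(B, A)): towers=[D/C/F; E/A] holding=B
step 7 (putdown(B)): towers=[B; D/C/F; E/A] holding=-

towers=[B; D/C/F; E/A] holding=-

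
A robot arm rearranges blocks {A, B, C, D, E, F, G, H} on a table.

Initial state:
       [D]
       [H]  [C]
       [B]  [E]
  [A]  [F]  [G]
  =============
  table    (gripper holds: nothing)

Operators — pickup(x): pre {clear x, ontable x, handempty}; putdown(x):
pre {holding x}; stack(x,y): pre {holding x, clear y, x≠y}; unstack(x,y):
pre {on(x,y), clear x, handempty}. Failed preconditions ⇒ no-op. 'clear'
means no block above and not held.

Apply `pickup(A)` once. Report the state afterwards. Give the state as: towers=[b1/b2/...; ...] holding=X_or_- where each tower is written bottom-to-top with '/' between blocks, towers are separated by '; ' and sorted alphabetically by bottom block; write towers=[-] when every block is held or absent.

towers=[F/B/H/D; G/E/C] holding=A

before: towers=[A; F/B/H/D; G/E/C] holding=-
pre[pickup(A)]: clear(A) yes, ontable(A) yes, handempty yes
all met → apply pickup(A)
after:  towers=[F/B/H/D; G/E/C] holding=A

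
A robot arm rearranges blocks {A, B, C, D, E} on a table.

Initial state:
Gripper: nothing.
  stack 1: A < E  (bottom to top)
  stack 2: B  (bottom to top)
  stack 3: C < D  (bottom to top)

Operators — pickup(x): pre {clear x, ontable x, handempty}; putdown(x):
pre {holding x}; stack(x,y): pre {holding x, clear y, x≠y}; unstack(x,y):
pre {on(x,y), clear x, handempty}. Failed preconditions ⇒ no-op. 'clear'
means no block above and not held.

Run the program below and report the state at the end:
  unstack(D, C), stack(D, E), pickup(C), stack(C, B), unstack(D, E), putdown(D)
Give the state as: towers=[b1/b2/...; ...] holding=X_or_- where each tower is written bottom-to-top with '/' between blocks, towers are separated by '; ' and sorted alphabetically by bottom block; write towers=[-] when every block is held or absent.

towers=[A/E; B/C; D] holding=-

step 1 (unstack(D, C)): towers=[A/E; B; C] holding=D
step 2 (stack(D, E)): towers=[A/E/D; B; C] holding=-
step 3 (pickup(C)): towers=[A/E/D; B] holding=C
step 4 (stack(C, B)): towers=[A/E/D; B/C] holding=-
step 5 (unstack(D, E)): towers=[A/E; B/C] holding=D
step 6 (putdown(D)): towers=[A/E; B/C; D] holding=-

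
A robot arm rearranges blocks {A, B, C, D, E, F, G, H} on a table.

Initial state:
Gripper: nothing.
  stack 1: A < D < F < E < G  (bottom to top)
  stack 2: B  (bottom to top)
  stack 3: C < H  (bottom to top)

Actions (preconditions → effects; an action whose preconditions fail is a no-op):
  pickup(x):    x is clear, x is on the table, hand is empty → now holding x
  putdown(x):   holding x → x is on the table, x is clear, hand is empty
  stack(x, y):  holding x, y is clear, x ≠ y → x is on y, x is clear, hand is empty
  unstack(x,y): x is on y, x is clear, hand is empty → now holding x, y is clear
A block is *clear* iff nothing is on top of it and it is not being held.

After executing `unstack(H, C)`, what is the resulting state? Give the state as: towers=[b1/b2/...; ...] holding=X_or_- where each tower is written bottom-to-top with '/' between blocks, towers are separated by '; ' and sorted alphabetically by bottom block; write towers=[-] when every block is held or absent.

before: towers=[A/D/F/E/G; B; C/H] holding=-
pre[unstack(H, C)]: on(H,C) yes, clear(H) yes, handempty yes
all met → apply unstack(H, C)
after:  towers=[A/D/F/E/G; B; C] holding=H

towers=[A/D/F/E/G; B; C] holding=H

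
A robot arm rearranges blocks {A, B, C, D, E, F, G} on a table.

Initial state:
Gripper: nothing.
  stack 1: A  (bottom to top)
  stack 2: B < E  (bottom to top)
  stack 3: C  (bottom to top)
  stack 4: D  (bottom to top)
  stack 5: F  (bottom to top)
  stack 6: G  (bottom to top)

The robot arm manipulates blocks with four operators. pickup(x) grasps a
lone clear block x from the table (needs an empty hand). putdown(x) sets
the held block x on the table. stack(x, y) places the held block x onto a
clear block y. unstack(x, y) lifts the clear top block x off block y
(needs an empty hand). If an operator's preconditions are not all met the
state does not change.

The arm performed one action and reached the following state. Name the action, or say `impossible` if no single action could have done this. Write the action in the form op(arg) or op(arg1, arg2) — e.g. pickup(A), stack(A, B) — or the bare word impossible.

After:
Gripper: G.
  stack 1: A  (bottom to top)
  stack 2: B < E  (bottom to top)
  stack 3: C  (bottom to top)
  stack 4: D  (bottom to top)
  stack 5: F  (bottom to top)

pickup(G)

target: towers=[A; B/E; C; D; F] holding=G
         pickup(F) → towers=[A; B/E; C; D; G] holding=F
         pickup(G) → towers=[A; B/E; C; D; F] holding=G  ← match
         pickup(D) → towers=[A; B/E; C; F; G] holding=D
         pickup(A) → towers=[B/E; C; D; F; G] holding=A
     unstack(E, B) → towers=[A; B; C; D; F; G] holding=E
         pickup(C) → towers=[A; B/E; D; F; G] holding=C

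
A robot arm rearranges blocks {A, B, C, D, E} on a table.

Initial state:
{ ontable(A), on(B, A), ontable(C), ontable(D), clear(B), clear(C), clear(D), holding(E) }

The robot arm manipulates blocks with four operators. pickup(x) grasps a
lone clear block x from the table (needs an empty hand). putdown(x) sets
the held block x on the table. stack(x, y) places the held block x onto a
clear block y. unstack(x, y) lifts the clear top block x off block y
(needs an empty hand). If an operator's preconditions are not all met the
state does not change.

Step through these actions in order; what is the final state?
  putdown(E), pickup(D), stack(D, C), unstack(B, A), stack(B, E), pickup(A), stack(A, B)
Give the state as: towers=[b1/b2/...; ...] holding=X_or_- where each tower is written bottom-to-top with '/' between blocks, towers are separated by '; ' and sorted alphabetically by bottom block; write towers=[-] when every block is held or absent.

towers=[C/D; E/B/A] holding=-

step 1 (putdown(E)): towers=[A/B; C; D; E] holding=-
step 2 (pickup(D)): towers=[A/B; C; E] holding=D
step 3 (stack(D, C)): towers=[A/B; C/D; E] holding=-
step 4 (unstack(B, A)): towers=[A; C/D; E] holding=B
step 5 (stack(B, E)): towers=[A; C/D; E/B] holding=-
step 6 (pickup(A)): towers=[C/D; E/B] holding=A
step 7 (stack(A, B)): towers=[C/D; E/B/A] holding=-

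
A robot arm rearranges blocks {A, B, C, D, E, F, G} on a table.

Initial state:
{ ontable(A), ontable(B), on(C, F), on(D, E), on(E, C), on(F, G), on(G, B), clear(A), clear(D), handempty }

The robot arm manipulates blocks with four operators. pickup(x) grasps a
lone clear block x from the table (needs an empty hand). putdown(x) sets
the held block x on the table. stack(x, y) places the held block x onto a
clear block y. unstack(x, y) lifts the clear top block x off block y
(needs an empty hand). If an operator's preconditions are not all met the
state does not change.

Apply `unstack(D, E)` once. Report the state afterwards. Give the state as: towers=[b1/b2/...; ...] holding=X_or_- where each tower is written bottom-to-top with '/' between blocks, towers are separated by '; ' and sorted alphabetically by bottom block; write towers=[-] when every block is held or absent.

towers=[A; B/G/F/C/E] holding=D

before: towers=[A; B/G/F/C/E/D] holding=-
pre[unstack(D, E)]: on(D,E) ✓, clear(D) ✓, handempty ✓
all met → apply unstack(D, E)
after:  towers=[A; B/G/F/C/E] holding=D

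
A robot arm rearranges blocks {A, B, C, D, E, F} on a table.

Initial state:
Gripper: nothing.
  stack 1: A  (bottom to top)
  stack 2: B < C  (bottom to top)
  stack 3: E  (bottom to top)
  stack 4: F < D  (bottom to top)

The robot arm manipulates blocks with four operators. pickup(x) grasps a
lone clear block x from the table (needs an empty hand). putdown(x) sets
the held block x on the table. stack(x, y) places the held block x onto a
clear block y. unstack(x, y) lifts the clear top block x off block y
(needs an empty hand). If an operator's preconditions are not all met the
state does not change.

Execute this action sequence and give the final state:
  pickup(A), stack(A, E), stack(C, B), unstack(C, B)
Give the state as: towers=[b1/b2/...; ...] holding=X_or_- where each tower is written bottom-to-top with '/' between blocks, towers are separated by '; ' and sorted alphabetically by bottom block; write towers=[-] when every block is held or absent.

towers=[B; E/A; F/D] holding=C

step 1 (pickup(A)): towers=[B/C; E; F/D] holding=A
step 2 (stack(A, E)): towers=[B/C; E/A; F/D] holding=-
step 3 (stack(C, B)) [no-op]: towers=[B/C; E/A; F/D] holding=-
step 4 (unstack(C, B)): towers=[B; E/A; F/D] holding=C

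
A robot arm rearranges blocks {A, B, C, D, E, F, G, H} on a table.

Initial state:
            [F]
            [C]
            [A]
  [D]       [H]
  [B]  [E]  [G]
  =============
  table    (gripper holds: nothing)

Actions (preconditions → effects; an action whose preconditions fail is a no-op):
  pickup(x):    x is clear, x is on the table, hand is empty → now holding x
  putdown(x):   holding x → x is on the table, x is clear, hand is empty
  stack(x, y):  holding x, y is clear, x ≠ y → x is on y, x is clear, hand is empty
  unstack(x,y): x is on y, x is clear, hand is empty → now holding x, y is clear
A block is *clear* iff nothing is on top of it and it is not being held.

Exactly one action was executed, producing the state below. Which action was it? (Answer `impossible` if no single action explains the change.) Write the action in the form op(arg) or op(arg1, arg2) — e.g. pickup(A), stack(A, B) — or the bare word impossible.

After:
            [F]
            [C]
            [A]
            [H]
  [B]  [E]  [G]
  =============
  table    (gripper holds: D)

unstack(D, B)

target: towers=[B; E; G/H/A/C/F] holding=D
         pickup(E) → towers=[B/D; G/H/A/C/F] holding=E
     unstack(F, C) → towers=[B/D; E; G/H/A/C] holding=F
     unstack(D, B) → towers=[B; E; G/H/A/C/F] holding=D  ← match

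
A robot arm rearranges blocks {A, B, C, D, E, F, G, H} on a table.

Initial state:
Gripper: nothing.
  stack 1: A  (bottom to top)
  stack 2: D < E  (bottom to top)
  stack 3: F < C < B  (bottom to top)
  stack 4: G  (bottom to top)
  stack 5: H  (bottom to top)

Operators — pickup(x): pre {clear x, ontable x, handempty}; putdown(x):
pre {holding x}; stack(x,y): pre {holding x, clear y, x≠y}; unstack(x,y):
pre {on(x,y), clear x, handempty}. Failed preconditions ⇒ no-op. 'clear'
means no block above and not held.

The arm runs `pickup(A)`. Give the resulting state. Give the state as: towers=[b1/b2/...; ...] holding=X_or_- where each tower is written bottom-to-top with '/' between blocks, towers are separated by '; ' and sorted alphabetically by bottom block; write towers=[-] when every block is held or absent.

before: towers=[A; D/E; F/C/B; G; H] holding=-
pre[pickup(A)]: clear(A) ✓, ontable(A) ✓, handempty ✓
all met → apply pickup(A)
after:  towers=[D/E; F/C/B; G; H] holding=A

towers=[D/E; F/C/B; G; H] holding=A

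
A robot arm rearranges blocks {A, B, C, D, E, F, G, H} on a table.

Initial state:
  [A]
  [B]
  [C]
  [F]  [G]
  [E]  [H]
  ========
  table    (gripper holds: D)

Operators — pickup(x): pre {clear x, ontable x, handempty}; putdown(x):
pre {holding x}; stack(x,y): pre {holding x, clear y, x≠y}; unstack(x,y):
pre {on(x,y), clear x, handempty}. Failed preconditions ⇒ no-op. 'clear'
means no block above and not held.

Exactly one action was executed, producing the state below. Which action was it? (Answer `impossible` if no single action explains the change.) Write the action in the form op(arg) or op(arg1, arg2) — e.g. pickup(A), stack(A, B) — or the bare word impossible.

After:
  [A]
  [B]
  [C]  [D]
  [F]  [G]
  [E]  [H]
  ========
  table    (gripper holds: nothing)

stack(D, G)

target: towers=[E/F/C/B/A; H/G/D] holding=-
        putdown(D) → towers=[D; E/F/C/B/A; H/G] holding=-
       stack(D, G) → towers=[E/F/C/B/A; H/G/D] holding=-  ← match
       stack(D, A) → towers=[E/F/C/B/A/D; H/G] holding=-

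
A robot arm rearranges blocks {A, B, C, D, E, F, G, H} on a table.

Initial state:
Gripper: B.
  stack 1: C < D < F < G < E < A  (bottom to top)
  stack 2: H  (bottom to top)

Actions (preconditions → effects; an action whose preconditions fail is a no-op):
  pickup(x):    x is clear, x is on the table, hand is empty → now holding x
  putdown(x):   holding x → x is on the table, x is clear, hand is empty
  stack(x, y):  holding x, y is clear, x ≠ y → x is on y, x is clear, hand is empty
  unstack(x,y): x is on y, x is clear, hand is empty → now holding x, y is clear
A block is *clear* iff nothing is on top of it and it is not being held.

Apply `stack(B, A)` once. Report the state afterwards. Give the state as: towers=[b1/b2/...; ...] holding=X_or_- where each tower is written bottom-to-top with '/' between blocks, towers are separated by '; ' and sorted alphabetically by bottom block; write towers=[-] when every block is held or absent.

before: towers=[C/D/F/G/E/A; H] holding=B
pre[stack(B, A)]: holding(B) yes, clear(A) yes, B≠A yes
all met → apply stack(B, A)
after:  towers=[C/D/F/G/E/A/B; H] holding=-

towers=[C/D/F/G/E/A/B; H] holding=-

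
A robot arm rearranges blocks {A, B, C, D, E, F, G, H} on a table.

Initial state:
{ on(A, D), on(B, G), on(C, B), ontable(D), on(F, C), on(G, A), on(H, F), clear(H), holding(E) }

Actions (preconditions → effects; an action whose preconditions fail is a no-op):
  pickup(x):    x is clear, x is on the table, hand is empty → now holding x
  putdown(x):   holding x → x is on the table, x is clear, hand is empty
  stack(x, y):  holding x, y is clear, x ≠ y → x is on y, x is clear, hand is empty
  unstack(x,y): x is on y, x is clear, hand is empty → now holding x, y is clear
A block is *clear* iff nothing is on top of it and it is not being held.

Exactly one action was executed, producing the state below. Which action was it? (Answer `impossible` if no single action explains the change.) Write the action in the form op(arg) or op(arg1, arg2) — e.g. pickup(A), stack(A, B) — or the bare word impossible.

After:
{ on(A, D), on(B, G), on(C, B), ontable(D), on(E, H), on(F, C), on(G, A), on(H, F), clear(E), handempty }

target: towers=[D/A/G/B/C/F/H/E] holding=-
        putdown(E) → towers=[D/A/G/B/C/F/H; E] holding=-
       stack(E, H) → towers=[D/A/G/B/C/F/H/E] holding=-  ← match

stack(E, H)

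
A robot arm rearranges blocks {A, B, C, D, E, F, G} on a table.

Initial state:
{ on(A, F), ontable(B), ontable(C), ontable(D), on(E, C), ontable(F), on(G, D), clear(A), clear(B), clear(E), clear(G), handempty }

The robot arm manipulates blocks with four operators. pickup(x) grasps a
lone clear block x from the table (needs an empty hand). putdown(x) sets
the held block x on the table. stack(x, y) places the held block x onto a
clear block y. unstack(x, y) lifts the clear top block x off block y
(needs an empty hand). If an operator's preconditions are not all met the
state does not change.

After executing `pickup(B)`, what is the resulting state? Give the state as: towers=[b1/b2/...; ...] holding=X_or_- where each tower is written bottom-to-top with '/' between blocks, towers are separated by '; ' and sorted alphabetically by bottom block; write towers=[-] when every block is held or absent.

towers=[C/E; D/G; F/A] holding=B

before: towers=[B; C/E; D/G; F/A] holding=-
pre[pickup(B)]: clear(B) ✓, ontable(B) ✓, handempty ✓
all met → apply pickup(B)
after:  towers=[C/E; D/G; F/A] holding=B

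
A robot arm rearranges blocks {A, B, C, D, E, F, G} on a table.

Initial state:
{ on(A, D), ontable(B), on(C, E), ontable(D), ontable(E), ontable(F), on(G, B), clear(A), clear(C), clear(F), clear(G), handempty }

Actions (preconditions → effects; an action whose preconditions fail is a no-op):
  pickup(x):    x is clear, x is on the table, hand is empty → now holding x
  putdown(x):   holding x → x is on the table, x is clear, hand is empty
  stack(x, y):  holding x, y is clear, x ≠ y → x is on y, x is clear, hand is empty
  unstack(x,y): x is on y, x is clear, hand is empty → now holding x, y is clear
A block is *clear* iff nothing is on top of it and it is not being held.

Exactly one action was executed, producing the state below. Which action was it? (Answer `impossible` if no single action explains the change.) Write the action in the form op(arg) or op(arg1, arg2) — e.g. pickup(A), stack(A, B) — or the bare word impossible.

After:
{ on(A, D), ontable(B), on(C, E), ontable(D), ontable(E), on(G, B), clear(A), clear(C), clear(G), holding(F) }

pickup(F)

target: towers=[B/G; D/A; E/C] holding=F
         pickup(F) → towers=[B/G; D/A; E/C] holding=F  ← match
     unstack(G, B) → towers=[B; D/A; E/C; F] holding=G
     unstack(A, D) → towers=[B/G; D; E/C; F] holding=A
     unstack(C, E) → towers=[B/G; D/A; E; F] holding=C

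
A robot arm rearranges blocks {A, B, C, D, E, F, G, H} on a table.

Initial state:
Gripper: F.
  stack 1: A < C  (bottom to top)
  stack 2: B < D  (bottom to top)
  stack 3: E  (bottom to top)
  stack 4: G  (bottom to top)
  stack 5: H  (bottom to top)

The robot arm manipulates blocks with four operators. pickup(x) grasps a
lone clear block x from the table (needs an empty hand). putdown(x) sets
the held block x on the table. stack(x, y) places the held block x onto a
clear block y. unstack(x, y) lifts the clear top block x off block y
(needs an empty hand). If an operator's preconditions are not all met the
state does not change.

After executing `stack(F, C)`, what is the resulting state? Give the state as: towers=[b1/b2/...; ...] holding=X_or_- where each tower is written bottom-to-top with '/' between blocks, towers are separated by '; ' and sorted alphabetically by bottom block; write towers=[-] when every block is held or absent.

towers=[A/C/F; B/D; E; G; H] holding=-

before: towers=[A/C; B/D; E; G; H] holding=F
pre[stack(F, C)]: holding(F) ok, clear(C) ok, F≠C ok
all met → apply stack(F, C)
after:  towers=[A/C/F; B/D; E; G; H] holding=-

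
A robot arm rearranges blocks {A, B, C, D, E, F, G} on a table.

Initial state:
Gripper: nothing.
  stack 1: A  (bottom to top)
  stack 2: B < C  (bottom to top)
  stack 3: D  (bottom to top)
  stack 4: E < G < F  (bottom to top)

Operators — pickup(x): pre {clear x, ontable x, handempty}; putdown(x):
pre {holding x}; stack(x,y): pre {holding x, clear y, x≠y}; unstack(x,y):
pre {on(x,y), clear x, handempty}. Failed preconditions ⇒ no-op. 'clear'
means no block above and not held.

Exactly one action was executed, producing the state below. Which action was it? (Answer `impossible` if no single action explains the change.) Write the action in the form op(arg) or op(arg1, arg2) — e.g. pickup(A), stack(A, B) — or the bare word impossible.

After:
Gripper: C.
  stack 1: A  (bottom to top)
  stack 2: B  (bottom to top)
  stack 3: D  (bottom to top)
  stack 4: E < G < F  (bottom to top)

target: towers=[A; B; D; E/G/F] holding=C
     unstack(F, G) → towers=[A; B/C; D; E/G] holding=F
         pickup(D) → towers=[A; B/C; E/G/F] holding=D
         pickup(A) → towers=[B/C; D; E/G/F] holding=A
     unstack(C, B) → towers=[A; B; D; E/G/F] holding=C  ← match

unstack(C, B)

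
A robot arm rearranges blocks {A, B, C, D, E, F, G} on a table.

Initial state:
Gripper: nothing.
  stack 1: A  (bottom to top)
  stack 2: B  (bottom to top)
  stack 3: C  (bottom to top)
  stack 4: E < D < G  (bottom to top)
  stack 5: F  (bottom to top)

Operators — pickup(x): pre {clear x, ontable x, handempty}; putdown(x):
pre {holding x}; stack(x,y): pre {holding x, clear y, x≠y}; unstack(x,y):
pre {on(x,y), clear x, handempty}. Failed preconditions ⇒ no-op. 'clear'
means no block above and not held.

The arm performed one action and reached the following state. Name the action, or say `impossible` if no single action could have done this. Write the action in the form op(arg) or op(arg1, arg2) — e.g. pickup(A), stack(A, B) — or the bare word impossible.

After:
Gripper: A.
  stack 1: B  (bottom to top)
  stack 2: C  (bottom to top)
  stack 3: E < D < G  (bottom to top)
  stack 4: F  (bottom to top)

pickup(A)

target: towers=[B; C; E/D/G; F] holding=A
         pickup(B) → towers=[A; C; E/D/G; F] holding=B
         pickup(F) → towers=[A; B; C; E/D/G] holding=F
     unstack(G, D) → towers=[A; B; C; E/D; F] holding=G
         pickup(A) → towers=[B; C; E/D/G; F] holding=A  ← match
         pickup(C) → towers=[A; B; E/D/G; F] holding=C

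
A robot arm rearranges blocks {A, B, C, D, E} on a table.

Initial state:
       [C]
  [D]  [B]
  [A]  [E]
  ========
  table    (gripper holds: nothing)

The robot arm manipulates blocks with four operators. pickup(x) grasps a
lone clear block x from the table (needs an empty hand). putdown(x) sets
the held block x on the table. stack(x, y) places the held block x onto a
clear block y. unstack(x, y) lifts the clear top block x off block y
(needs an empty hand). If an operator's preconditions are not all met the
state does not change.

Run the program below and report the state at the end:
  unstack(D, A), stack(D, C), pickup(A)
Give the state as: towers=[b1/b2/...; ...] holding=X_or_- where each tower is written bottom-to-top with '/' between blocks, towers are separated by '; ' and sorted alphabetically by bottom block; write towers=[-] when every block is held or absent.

step 1 (unstack(D, A)): towers=[A; E/B/C] holding=D
step 2 (stack(D, C)): towers=[A; E/B/C/D] holding=-
step 3 (pickup(A)): towers=[E/B/C/D] holding=A

towers=[E/B/C/D] holding=A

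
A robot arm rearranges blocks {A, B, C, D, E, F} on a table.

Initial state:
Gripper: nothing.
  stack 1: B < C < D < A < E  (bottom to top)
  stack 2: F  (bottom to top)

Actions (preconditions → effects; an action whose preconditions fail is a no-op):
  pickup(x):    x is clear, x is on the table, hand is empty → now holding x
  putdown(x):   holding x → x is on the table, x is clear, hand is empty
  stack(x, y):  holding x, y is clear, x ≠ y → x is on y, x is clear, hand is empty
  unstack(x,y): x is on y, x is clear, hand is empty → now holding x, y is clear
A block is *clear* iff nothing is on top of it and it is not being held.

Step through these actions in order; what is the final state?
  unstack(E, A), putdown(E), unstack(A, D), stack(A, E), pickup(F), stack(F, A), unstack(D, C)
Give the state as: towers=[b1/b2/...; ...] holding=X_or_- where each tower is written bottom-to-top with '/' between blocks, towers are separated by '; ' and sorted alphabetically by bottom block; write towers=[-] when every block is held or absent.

step 1 (unstack(E, A)): towers=[B/C/D/A; F] holding=E
step 2 (putdown(E)): towers=[B/C/D/A; E; F] holding=-
step 3 (unstack(A, D)): towers=[B/C/D; E; F] holding=A
step 4 (stack(A, E)): towers=[B/C/D; E/A; F] holding=-
step 5 (pickup(F)): towers=[B/C/D; E/A] holding=F
step 6 (stack(F, A)): towers=[B/C/D; E/A/F] holding=-
step 7 (unstack(D, C)): towers=[B/C; E/A/F] holding=D

towers=[B/C; E/A/F] holding=D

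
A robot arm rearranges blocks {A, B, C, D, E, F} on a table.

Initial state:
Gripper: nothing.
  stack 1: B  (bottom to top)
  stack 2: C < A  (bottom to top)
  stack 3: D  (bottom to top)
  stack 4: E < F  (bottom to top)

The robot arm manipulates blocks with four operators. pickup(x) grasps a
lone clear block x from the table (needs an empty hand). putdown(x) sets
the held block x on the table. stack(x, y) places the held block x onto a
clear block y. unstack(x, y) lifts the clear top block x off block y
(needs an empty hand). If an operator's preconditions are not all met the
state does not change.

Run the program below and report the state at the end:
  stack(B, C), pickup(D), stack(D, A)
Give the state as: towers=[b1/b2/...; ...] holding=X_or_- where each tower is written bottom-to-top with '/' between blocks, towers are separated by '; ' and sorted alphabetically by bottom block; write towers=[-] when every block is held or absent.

step 1 (stack(B, C)) [no-op]: towers=[B; C/A; D; E/F] holding=-
step 2 (pickup(D)): towers=[B; C/A; E/F] holding=D
step 3 (stack(D, A)): towers=[B; C/A/D; E/F] holding=-

towers=[B; C/A/D; E/F] holding=-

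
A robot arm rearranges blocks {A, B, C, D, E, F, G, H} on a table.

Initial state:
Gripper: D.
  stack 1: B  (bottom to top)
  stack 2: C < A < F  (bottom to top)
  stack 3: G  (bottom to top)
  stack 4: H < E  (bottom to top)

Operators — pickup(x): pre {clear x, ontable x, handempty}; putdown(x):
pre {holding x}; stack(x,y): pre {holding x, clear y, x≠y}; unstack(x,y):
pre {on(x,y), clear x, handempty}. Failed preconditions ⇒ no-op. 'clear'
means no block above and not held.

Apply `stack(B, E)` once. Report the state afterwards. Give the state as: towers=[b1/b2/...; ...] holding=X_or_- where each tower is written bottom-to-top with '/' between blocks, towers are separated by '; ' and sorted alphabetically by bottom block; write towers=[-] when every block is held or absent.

towers=[B; C/A/F; G; H/E] holding=D

before: towers=[B; C/A/F; G; H/E] holding=D
pre[stack(B, E)]: holding(B) no, clear(E) yes, B≠E yes
holding(B) unmet → stack(B, E) is a no-op
after:  towers=[B; C/A/F; G; H/E] holding=D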